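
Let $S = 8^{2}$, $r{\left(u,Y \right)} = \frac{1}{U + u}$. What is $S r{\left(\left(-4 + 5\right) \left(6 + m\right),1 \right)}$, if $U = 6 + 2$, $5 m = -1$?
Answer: $\frac{320}{69} \approx 4.6377$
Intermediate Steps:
$m = - \frac{1}{5}$ ($m = \frac{1}{5} \left(-1\right) = - \frac{1}{5} \approx -0.2$)
$U = 8$
$r{\left(u,Y \right)} = \frac{1}{8 + u}$
$S = 64$
$S r{\left(\left(-4 + 5\right) \left(6 + m\right),1 \right)} = \frac{64}{8 + \left(-4 + 5\right) \left(6 - \frac{1}{5}\right)} = \frac{64}{8 + 1 \cdot \frac{29}{5}} = \frac{64}{8 + \frac{29}{5}} = \frac{64}{\frac{69}{5}} = 64 \cdot \frac{5}{69} = \frac{320}{69}$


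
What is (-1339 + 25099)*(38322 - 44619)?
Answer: -149616720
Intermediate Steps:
(-1339 + 25099)*(38322 - 44619) = 23760*(-6297) = -149616720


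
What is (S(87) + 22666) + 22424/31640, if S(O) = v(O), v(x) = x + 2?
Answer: 89998828/3955 ≈ 22756.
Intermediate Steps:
v(x) = 2 + x
S(O) = 2 + O
(S(87) + 22666) + 22424/31640 = ((2 + 87) + 22666) + 22424/31640 = (89 + 22666) + 22424*(1/31640) = 22755 + 2803/3955 = 89998828/3955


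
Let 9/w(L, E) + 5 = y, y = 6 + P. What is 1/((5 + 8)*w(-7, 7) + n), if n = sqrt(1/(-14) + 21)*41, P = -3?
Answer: 1638/889243 + 82*sqrt(4102)/889243 ≈ 0.0077480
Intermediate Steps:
y = 3 (y = 6 - 3 = 3)
w(L, E) = -9/2 (w(L, E) = 9/(-5 + 3) = 9/(-2) = 9*(-1/2) = -9/2)
n = 41*sqrt(4102)/14 (n = sqrt(-1/14 + 21)*41 = sqrt(293/14)*41 = (sqrt(4102)/14)*41 = 41*sqrt(4102)/14 ≈ 187.57)
1/((5 + 8)*w(-7, 7) + n) = 1/((5 + 8)*(-9/2) + 41*sqrt(4102)/14) = 1/(13*(-9/2) + 41*sqrt(4102)/14) = 1/(-117/2 + 41*sqrt(4102)/14)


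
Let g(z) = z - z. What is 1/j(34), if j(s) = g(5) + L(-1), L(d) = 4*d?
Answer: -¼ ≈ -0.25000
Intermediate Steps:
g(z) = 0
j(s) = -4 (j(s) = 0 + 4*(-1) = 0 - 4 = -4)
1/j(34) = 1/(-4) = -¼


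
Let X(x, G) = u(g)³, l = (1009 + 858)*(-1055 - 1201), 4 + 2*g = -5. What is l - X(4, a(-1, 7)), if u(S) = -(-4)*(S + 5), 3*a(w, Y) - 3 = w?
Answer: -4211960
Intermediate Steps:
g = -9/2 (g = -2 + (½)*(-5) = -2 - 5/2 = -9/2 ≈ -4.5000)
a(w, Y) = 1 + w/3
u(S) = 20 + 4*S (u(S) = -(-4)*(5 + S) = -(-20 - 4*S) = 20 + 4*S)
l = -4211952 (l = 1867*(-2256) = -4211952)
X(x, G) = 8 (X(x, G) = (20 + 4*(-9/2))³ = (20 - 18)³ = 2³ = 8)
l - X(4, a(-1, 7)) = -4211952 - 1*8 = -4211952 - 8 = -4211960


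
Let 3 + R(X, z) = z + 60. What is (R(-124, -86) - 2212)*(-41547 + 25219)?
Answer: 36591048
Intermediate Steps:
R(X, z) = 57 + z (R(X, z) = -3 + (z + 60) = -3 + (60 + z) = 57 + z)
(R(-124, -86) - 2212)*(-41547 + 25219) = ((57 - 86) - 2212)*(-41547 + 25219) = (-29 - 2212)*(-16328) = -2241*(-16328) = 36591048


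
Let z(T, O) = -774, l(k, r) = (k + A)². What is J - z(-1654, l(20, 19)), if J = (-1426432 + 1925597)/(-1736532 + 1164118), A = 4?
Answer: 442549271/572414 ≈ 773.13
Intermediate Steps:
l(k, r) = (4 + k)² (l(k, r) = (k + 4)² = (4 + k)²)
J = -499165/572414 (J = 499165/(-572414) = 499165*(-1/572414) = -499165/572414 ≈ -0.87204)
J - z(-1654, l(20, 19)) = -499165/572414 - 1*(-774) = -499165/572414 + 774 = 442549271/572414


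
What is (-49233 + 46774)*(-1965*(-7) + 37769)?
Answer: -126697516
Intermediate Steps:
(-49233 + 46774)*(-1965*(-7) + 37769) = -2459*(13755 + 37769) = -2459*51524 = -126697516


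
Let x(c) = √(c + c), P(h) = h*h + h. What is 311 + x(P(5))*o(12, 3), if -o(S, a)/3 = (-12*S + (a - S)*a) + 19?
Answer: 311 + 912*√15 ≈ 3843.2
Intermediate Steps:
o(S, a) = -57 + 36*S - 3*a*(a - S) (o(S, a) = -3*((-12*S + (a - S)*a) + 19) = -3*((-12*S + a*(a - S)) + 19) = -3*(19 - 12*S + a*(a - S)) = -57 + 36*S - 3*a*(a - S))
P(h) = h + h² (P(h) = h² + h = h + h²)
x(c) = √2*√c (x(c) = √(2*c) = √2*√c)
311 + x(P(5))*o(12, 3) = 311 + (√2*√(5*(1 + 5)))*(-57 - 3*3² + 36*12 + 3*12*3) = 311 + (√2*√(5*6))*(-57 - 3*9 + 432 + 108) = 311 + (√2*√30)*(-57 - 27 + 432 + 108) = 311 + (2*√15)*456 = 311 + 912*√15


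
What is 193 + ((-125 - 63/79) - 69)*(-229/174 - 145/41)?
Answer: 641523889/563586 ≈ 1138.3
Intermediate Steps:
193 + ((-125 - 63/79) - 69)*(-229/174 - 145/41) = 193 + (-9938/79 - 69)*(-34619/7134) = 193 - 15389/79*(-34619/7134) = 193 + 532751791/563586 = 641523889/563586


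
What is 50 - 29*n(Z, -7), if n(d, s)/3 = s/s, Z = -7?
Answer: -37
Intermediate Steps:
n(d, s) = 3 (n(d, s) = 3*(s/s) = 3*1 = 3)
50 - 29*n(Z, -7) = 50 - 29*3 = 50 - 87 = -37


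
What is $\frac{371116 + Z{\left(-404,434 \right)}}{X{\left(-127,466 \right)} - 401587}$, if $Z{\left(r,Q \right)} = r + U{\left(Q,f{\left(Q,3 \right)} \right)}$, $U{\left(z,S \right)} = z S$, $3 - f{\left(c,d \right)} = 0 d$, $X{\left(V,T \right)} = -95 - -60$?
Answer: $- \frac{186007}{200811} \approx -0.92628$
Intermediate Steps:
$X{\left(V,T \right)} = -35$ ($X{\left(V,T \right)} = -95 + 60 = -35$)
$f{\left(c,d \right)} = 3$ ($f{\left(c,d \right)} = 3 - 0 d = 3 - 0 = 3 + 0 = 3$)
$U{\left(z,S \right)} = S z$
$Z{\left(r,Q \right)} = r + 3 Q$
$\frac{371116 + Z{\left(-404,434 \right)}}{X{\left(-127,466 \right)} - 401587} = \frac{371116 + \left(-404 + 3 \cdot 434\right)}{-35 - 401587} = \frac{371116 + \left(-404 + 1302\right)}{-401622} = \left(371116 + 898\right) \left(- \frac{1}{401622}\right) = 372014 \left(- \frac{1}{401622}\right) = - \frac{186007}{200811}$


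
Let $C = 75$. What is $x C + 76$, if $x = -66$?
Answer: $-4874$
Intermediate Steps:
$x C + 76 = \left(-66\right) 75 + 76 = -4950 + 76 = -4874$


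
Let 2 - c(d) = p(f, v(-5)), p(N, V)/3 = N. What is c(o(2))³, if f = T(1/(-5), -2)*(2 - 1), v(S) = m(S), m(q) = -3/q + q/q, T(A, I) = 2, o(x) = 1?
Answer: -64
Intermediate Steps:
m(q) = 1 - 3/q (m(q) = -3/q + 1 = 1 - 3/q)
v(S) = (-3 + S)/S
f = 2 (f = 2*(2 - 1) = 2*1 = 2)
p(N, V) = 3*N
c(d) = -4 (c(d) = 2 - 3*2 = 2 - 1*6 = 2 - 6 = -4)
c(o(2))³ = (-4)³ = -64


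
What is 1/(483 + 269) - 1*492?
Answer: -369983/752 ≈ -492.00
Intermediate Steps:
1/(483 + 269) - 1*492 = 1/752 - 492 = -369983/752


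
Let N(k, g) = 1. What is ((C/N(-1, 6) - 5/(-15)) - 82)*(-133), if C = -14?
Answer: 38171/3 ≈ 12724.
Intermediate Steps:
((C/N(-1, 6) - 5/(-15)) - 82)*(-133) = ((-14/1 - 5/(-15)) - 82)*(-133) = ((-14*1 - 5*(-1/15)) - 82)*(-133) = ((-14 + 1/3) - 82)*(-133) = (-41/3 - 82)*(-133) = -287/3*(-133) = 38171/3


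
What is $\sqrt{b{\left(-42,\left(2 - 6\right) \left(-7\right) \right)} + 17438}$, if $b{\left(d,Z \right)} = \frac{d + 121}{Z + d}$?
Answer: $\frac{9 \sqrt{42182}}{14} \approx 132.03$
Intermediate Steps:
$b{\left(d,Z \right)} = \frac{121 + d}{Z + d}$
$\sqrt{b{\left(-42,\left(2 - 6\right) \left(-7\right) \right)} + 17438} = \sqrt{\frac{121 - 42}{\left(2 - 6\right) \left(-7\right) - 42} + 17438} = \sqrt{\frac{1}{\left(-4\right) \left(-7\right) - 42} \cdot 79 + 17438} = \sqrt{\frac{1}{28 - 42} \cdot 79 + 17438} = \sqrt{\frac{1}{-14} \cdot 79 + 17438} = \sqrt{\left(- \frac{1}{14}\right) 79 + 17438} = \sqrt{- \frac{79}{14} + 17438} = \sqrt{\frac{244053}{14}} = \frac{9 \sqrt{42182}}{14}$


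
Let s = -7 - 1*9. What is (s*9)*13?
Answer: -1872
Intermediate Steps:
s = -16 (s = -7 - 9 = -16)
(s*9)*13 = -16*9*13 = -144*13 = -1872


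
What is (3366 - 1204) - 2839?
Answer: -677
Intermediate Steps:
(3366 - 1204) - 2839 = 2162 - 2839 = -677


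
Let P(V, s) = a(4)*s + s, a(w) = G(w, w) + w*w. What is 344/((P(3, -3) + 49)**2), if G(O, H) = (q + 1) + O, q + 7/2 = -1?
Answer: 1376/49 ≈ 28.082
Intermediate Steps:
q = -9/2 (q = -7/2 - 1 = -9/2 ≈ -4.5000)
G(O, H) = -7/2 + O (G(O, H) = (-9/2 + 1) + O = -7/2 + O)
a(w) = -7/2 + w + w**2 (a(w) = (-7/2 + w) + w*w = (-7/2 + w) + w**2 = -7/2 + w + w**2)
P(V, s) = 35*s/2 (P(V, s) = (-7/2 + 4 + 4**2)*s + s = (-7/2 + 4 + 16)*s + s = 33*s/2 + s = 35*s/2)
344/((P(3, -3) + 49)**2) = 344/(((35/2)*(-3) + 49)**2) = 344/((-105/2 + 49)**2) = 344/((-7/2)**2) = 344/(49/4) = 344*(4/49) = 1376/49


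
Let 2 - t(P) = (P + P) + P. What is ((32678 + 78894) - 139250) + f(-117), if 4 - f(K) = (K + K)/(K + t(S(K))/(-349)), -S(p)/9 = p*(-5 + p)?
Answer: -11795653708/426233 ≈ -27674.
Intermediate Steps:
S(p) = -9*p*(-5 + p)
t(P) = 2 - 3*P (t(P) = 2 - ((P + P) + P) = 2 - (2*P + P) = 2 - 3*P)
f(K) = 4 - 2*K/(-2/349 + K + 27*K*(5 - K)/349) (f(K) = 4 - (K + K)/(K + (2 - 27*K*(5 - K))/(-349)) = 4 - 2*K/(K + (2 - 27*K*(5 - K))*(-1/349)) = 4 - 2*K/(K + (-2/349 + 27*K*(5 - K)/349)) = 4 - 2*K/(-2/349 + K + 27*K*(5 - K)/349))
((32678 + 78894) - 139250) + f(-117) = ((32678 + 78894) - 139250) + 2*(4 - 619*(-117) + 54*(-117)**2)/(2 - 484*(-117) + 27*(-117)**2) = (111572 - 139250) + 2*(4 + 72423 + 54*13689)/(2 + 56628 + 27*13689) = -27678 + 2*(4 + 72423 + 739206)/(2 + 56628 + 369603) = -27678 + 2*811633/426233 = -27678 + 2*(1/426233)*811633 = -27678 + 1623266/426233 = -11795653708/426233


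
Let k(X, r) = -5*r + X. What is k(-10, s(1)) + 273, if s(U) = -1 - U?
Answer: 273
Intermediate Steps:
k(X, r) = X - 5*r
k(-10, s(1)) + 273 = (-10 - 5*(-1 - 1*1)) + 273 = (-10 - 5*(-1 - 1)) + 273 = (-10 - 5*(-2)) + 273 = (-10 + 10) + 273 = 0 + 273 = 273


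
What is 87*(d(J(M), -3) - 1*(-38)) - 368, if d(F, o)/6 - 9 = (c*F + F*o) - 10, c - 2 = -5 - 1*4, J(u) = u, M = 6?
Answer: -28904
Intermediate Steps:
c = -7 (c = 2 + (-5 - 1*4) = 2 + (-5 - 4) = 2 - 9 = -7)
d(F, o) = -6 - 42*F + 6*F*o (d(F, o) = 54 + 6*((-7*F + F*o) - 10) = 54 + 6*(-10 - 7*F + F*o) = 54 + (-60 - 42*F + 6*F*o) = -6 - 42*F + 6*F*o)
87*(d(J(M), -3) - 1*(-38)) - 368 = 87*((-6 - 42*6 + 6*6*(-3)) - 1*(-38)) - 368 = 87*((-6 - 252 - 108) + 38) - 368 = 87*(-366 + 38) - 368 = 87*(-328) - 368 = -28536 - 368 = -28904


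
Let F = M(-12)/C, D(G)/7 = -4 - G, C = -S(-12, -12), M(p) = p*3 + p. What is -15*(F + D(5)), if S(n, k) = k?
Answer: 1005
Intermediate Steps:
M(p) = 4*p (M(p) = 3*p + p = 4*p)
C = 12 (C = -1*(-12) = 12)
D(G) = -28 - 7*G (D(G) = 7*(-4 - G) = -28 - 7*G)
F = -4 (F = (4*(-12))/12 = -48*1/12 = -4)
-15*(F + D(5)) = -15*(-4 + (-28 - 7*5)) = -15*(-4 + (-28 - 35)) = -15*(-4 - 63) = -15*(-67) = 1005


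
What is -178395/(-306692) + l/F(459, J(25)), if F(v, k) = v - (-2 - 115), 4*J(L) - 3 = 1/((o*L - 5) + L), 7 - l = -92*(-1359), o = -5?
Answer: -9560046253/44163648 ≈ -216.47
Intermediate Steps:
l = -125021 (l = 7 - (-92)*(-1359) = 7 - 1*125028 = 7 - 125028 = -125021)
J(L) = ¾ + 1/(4*(-5 - 4*L)) (J(L) = ¾ + 1/(4*((-5*L - 5) + L)) = ¾ + 1/(4*((-5 - 5*L) + L)) = ¾ + 1/(4*(-5 - 4*L)))
F(v, k) = 117 + v (F(v, k) = v - 1*(-117) = v + 117 = 117 + v)
-178395/(-306692) + l/F(459, J(25)) = -178395/(-306692) - 125021/(117 + 459) = -178395*(-1/306692) - 125021/576 = 178395/306692 - 125021*1/576 = 178395/306692 - 125021/576 = -9560046253/44163648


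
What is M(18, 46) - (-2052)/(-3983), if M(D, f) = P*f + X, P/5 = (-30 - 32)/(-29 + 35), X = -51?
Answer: -29014345/11949 ≈ -2428.2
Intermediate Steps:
P = -155/3 (P = 5*((-30 - 32)/(-29 + 35)) = 5*(-62/6) = 5*(-62*⅙) = 5*(-31/3) = -155/3 ≈ -51.667)
M(D, f) = -51 - 155*f/3 (M(D, f) = -155*f/3 - 51 = -51 - 155*f/3)
M(18, 46) - (-2052)/(-3983) = (-51 - 155/3*46) - (-2052)/(-3983) = (-51 - 7130/3) - (-2052)*(-1)/3983 = -7283/3 - 1*2052/3983 = -7283/3 - 2052/3983 = -29014345/11949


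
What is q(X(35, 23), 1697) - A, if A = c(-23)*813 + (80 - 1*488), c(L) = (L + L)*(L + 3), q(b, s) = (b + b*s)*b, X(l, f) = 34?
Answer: 1215336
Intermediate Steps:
q(b, s) = b*(b + b*s)
c(L) = 2*L*(3 + L) (c(L) = (2*L)*(3 + L) = 2*L*(3 + L))
A = 747552 (A = (2*(-23)*(3 - 23))*813 + (80 - 1*488) = (2*(-23)*(-20))*813 + (80 - 488) = 920*813 - 408 = 747960 - 408 = 747552)
q(X(35, 23), 1697) - A = 34²*(1 + 1697) - 1*747552 = 1156*1698 - 747552 = 1962888 - 747552 = 1215336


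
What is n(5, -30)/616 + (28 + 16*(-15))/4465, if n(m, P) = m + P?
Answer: -242217/2750440 ≈ -0.088065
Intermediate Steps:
n(m, P) = P + m
n(5, -30)/616 + (28 + 16*(-15))/4465 = (-30 + 5)/616 + (28 + 16*(-15))/4465 = -25*1/616 + (28 - 240)*(1/4465) = -25/616 - 212*1/4465 = -25/616 - 212/4465 = -242217/2750440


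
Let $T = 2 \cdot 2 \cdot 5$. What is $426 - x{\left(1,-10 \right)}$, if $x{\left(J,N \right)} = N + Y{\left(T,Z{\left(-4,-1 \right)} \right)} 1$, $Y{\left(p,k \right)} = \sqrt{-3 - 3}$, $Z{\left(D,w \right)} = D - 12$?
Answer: $436 - i \sqrt{6} \approx 436.0 - 2.4495 i$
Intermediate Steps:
$T = 20$ ($T = 4 \cdot 5 = 20$)
$Z{\left(D,w \right)} = -12 + D$ ($Z{\left(D,w \right)} = D - 12 = -12 + D$)
$Y{\left(p,k \right)} = i \sqrt{6}$ ($Y{\left(p,k \right)} = \sqrt{-6} = i \sqrt{6}$)
$x{\left(J,N \right)} = N + i \sqrt{6}$ ($x{\left(J,N \right)} = N + i \sqrt{6} \cdot 1 = N + i \sqrt{6}$)
$426 - x{\left(1,-10 \right)} = 426 - \left(-10 + i \sqrt{6}\right) = 426 + \left(10 - i \sqrt{6}\right) = 436 - i \sqrt{6}$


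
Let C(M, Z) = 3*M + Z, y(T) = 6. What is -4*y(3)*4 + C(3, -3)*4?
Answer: -72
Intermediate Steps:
C(M, Z) = Z + 3*M
-4*y(3)*4 + C(3, -3)*4 = -4*6*4 + (-3 + 3*3)*4 = -24*4 + (-3 + 9)*4 = -96 + 6*4 = -96 + 24 = -72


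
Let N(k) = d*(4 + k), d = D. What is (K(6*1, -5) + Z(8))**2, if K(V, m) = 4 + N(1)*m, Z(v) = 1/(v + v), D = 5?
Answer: 3744225/256 ≈ 14626.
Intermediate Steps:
d = 5
Z(v) = 1/(2*v)
N(k) = 20 + 5*k (N(k) = 5*(4 + k) = 20 + 5*k)
K(V, m) = 4 + 25*m (K(V, m) = 4 + (20 + 5*1)*m = 4 + (20 + 5)*m = 4 + 25*m)
(K(6*1, -5) + Z(8))**2 = ((4 + 25*(-5)) + (1/2)/8)**2 = ((4 - 125) + (1/2)*(1/8))**2 = (-121 + 1/16)**2 = (-1935/16)**2 = 3744225/256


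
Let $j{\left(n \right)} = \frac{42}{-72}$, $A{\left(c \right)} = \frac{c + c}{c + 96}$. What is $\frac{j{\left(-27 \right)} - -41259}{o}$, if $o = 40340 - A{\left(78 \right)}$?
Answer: $\frac{14357929}{14038008} \approx 1.0228$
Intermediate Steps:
$A{\left(c \right)} = \frac{2 c}{96 + c}$
$j{\left(n \right)} = - \frac{7}{12}$ ($j{\left(n \right)} = 42 \left(- \frac{1}{72}\right) = - \frac{7}{12}$)
$o = \frac{1169834}{29}$ ($o = 40340 - 2 \cdot 78 \frac{1}{96 + 78} = 40340 - 2 \cdot 78 \cdot \frac{1}{174} = 40340 - \frac{26}{29} = \frac{1169834}{29} \approx 40339.0$)
$\frac{j{\left(-27 \right)} - -41259}{o} = \frac{- \frac{7}{12} - -41259}{\frac{1169834}{29}} = \left(- \frac{7}{12} + 41259\right) \frac{29}{1169834} = \frac{495101}{12} \cdot \frac{29}{1169834} = \frac{14357929}{14038008}$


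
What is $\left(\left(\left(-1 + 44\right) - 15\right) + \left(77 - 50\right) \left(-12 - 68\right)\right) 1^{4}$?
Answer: $-2132$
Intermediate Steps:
$\left(\left(\left(-1 + 44\right) - 15\right) + \left(77 - 50\right) \left(-12 - 68\right)\right) 1^{4} = \left(\left(43 + \left(-26 + 11\right)\right) + 27 \left(-80\right)\right) 1 = \left(\left(43 - 15\right) - 2160\right) 1 = \left(28 - 2160\right) 1 = \left(-2132\right) 1 = -2132$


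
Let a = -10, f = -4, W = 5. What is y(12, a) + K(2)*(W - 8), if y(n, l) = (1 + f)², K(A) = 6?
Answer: -9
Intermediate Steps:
y(n, l) = 9 (y(n, l) = (1 - 4)² = (-3)² = 9)
y(12, a) + K(2)*(W - 8) = 9 + 6*(5 - 8) = 9 + 6*(-3) = 9 - 18 = -9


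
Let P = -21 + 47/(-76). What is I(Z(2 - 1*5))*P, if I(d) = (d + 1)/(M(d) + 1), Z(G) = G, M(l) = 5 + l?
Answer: 1643/114 ≈ 14.412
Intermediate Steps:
I(d) = (1 + d)/(6 + d) (I(d) = (d + 1)/((5 + d) + 1) = (1 + d)/(6 + d))
P = -1643/76 (P = -21 + 47*(-1/76) = -21 - 47/76 = -1643/76 ≈ -21.618)
I(Z(2 - 1*5))*P = ((1 + (2 - 1*5))/(6 + (2 - 1*5)))*(-1643/76) = ((1 + (2 - 5))/(6 + (2 - 5)))*(-1643/76) = ((1 - 3)/(6 - 3))*(-1643/76) = (-2/3)*(-1643/76) = ((⅓)*(-2))*(-1643/76) = -⅔*(-1643/76) = 1643/114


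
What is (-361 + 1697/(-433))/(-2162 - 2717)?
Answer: 158010/2112607 ≈ 0.074794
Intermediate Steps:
(-361 + 1697/(-433))/(-2162 - 2717) = (-361 + 1697*(-1/433))/(-4879) = (-361 - 1697/433)*(-1/4879) = -158010/433*(-1/4879) = 158010/2112607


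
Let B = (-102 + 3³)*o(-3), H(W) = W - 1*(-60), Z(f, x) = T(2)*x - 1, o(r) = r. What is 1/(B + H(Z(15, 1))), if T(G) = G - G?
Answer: 1/284 ≈ 0.0035211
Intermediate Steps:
T(G) = 0
Z(f, x) = -1 (Z(f, x) = 0*x - 1 = 0 - 1 = -1)
H(W) = 60 + W (H(W) = W + 60 = 60 + W)
B = 225 (B = (-102 + 3³)*(-3) = (-102 + 27)*(-3) = -75*(-3) = 225)
1/(B + H(Z(15, 1))) = 1/(225 + (60 - 1)) = 1/(225 + 59) = 1/284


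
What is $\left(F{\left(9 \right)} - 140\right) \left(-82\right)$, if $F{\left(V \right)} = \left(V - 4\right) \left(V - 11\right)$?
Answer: $12300$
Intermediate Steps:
$F{\left(V \right)} = \left(-11 + V\right) \left(-4 + V\right)$ ($F{\left(V \right)} = \left(-4 + V\right) \left(-11 + V\right) = \left(-11 + V\right) \left(-4 + V\right)$)
$\left(F{\left(9 \right)} - 140\right) \left(-82\right) = \left(\left(44 + 9^{2} - 135\right) - 140\right) \left(-82\right) = \left(\left(44 + 81 - 135\right) - 140\right) \left(-82\right) = \left(-10 - 140\right) \left(-82\right) = \left(-150\right) \left(-82\right) = 12300$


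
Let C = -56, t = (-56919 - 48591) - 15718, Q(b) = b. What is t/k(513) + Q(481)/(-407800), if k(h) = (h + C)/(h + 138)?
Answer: -32183342958217/186364600 ≈ -1.7269e+5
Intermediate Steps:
t = -121228 (t = -105510 - 15718 = -121228)
k(h) = (-56 + h)/(138 + h) (k(h) = (h - 56)/(h + 138) = (-56 + h)/(138 + h))
t/k(513) + Q(481)/(-407800) = -121228*(138 + 513)/(-56 + 513) + 481/(-407800) = -121228/(457/651) + 481*(-1/407800) = -121228/((1/651)*457) - 481/407800 = -121228/457/651 - 481/407800 = -121228*651/457 - 481/407800 = -78919428/457 - 481/407800 = -32183342958217/186364600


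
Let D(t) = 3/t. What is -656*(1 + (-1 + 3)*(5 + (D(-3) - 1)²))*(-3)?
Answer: 37392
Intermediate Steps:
-656*(1 + (-1 + 3)*(5 + (D(-3) - 1)²))*(-3) = -656*(1 + (-1 + 3)*(5 + (3/(-3) - 1)²))*(-3) = -656*(1 + 2*(5 + (3*(-⅓) - 1)²))*(-3) = -656*(1 + 2*(5 + (-1 - 1)²))*(-3) = -656*(1 + 2*(5 + (-2)²))*(-3) = -656*(1 + 2*(5 + 4))*(-3) = -656*(1 + 2*9)*(-3) = -656*(1 + 18)*(-3) = -12464*(-3) = -656*(-57) = 37392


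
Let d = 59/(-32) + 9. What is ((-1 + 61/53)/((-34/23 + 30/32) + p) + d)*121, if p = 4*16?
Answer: 283529569/327328 ≈ 866.19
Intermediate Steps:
p = 64
d = 229/32 (d = 59*(-1/32) + 9 = -59/32 + 9 = 229/32 ≈ 7.1563)
((-1 + 61/53)/((-34/23 + 30/32) + p) + d)*121 = ((-1 + 61/53)/((-34/23 + 30/32) + 64) + 229/32)*121 = ((-1 + 61*(1/53))/((-34*1/23 + 30*(1/32)) + 64) + 229/32)*121 = ((-1 + 61/53)/((-34/23 + 15/16) + 64) + 229/32)*121 = (8/(53*(-199/368 + 64)) + 229/32)*121 = (8/(53*(23353/368)) + 229/32)*121 = ((8/53)*(368/23353) + 229/32)*121 = (2944/1237709 + 229/32)*121 = (283529569/39606688)*121 = 283529569/327328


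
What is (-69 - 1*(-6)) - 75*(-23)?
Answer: 1662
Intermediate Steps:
(-69 - 1*(-6)) - 75*(-23) = (-69 + 6) + 1725 = -63 + 1725 = 1662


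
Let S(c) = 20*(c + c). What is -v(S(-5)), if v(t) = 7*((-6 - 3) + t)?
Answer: 1463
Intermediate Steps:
S(c) = 40*c (S(c) = 20*(2*c) = 40*c)
v(t) = -63 + 7*t (v(t) = 7*(-9 + t) = -63 + 7*t)
-v(S(-5)) = -(-63 + 7*(40*(-5))) = -(-63 + 7*(-200)) = -(-63 - 1400) = -1*(-1463) = 1463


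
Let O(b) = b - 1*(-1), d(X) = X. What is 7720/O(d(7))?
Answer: 965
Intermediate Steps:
O(b) = 1 + b (O(b) = b + 1 = 1 + b)
7720/O(d(7)) = 7720/(1 + 7) = 7720/8 = 7720*(⅛) = 965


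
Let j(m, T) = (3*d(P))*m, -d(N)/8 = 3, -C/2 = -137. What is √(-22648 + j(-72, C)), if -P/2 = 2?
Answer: 2*I*√4366 ≈ 132.15*I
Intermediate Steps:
P = -4 (P = -2*2 = -4)
C = 274 (C = -2*(-137) = 274)
d(N) = -24 (d(N) = -8*3 = -24)
j(m, T) = -72*m (j(m, T) = (3*(-24))*m = -72*m)
√(-22648 + j(-72, C)) = √(-22648 - 72*(-72)) = √(-22648 + 5184) = √(-17464) = 2*I*√4366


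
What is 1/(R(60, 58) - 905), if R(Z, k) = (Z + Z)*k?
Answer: 1/6055 ≈ 0.00016515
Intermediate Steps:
R(Z, k) = 2*Z*k (R(Z, k) = (2*Z)*k = 2*Z*k)
1/(R(60, 58) - 905) = 1/(2*60*58 - 905) = 1/(6960 - 905) = 1/6055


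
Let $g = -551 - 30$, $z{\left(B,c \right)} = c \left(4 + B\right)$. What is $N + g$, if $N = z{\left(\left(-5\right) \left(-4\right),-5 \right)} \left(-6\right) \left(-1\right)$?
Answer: $-1301$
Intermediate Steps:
$g = -581$
$N = -720$ ($N = - 5 \left(4 - -20\right) \left(-6\right) \left(-1\right) = - 5 \left(4 + 20\right) \left(-6\right) \left(-1\right) = \left(-5\right) 24 \left(-6\right) \left(-1\right) = \left(-120\right) \left(-6\right) \left(-1\right) = 720 \left(-1\right) = -720$)
$N + g = -720 - 581 = -1301$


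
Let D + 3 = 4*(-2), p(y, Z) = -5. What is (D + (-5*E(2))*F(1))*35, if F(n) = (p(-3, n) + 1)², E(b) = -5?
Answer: 13615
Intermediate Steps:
D = -11 (D = -3 + 4*(-2) = -3 - 8 = -11)
F(n) = 16 (F(n) = (-5 + 1)² = (-4)² = 16)
(D + (-5*E(2))*F(1))*35 = (-11 - 5*(-5)*16)*35 = (-11 + 25*16)*35 = (-11 + 400)*35 = 389*35 = 13615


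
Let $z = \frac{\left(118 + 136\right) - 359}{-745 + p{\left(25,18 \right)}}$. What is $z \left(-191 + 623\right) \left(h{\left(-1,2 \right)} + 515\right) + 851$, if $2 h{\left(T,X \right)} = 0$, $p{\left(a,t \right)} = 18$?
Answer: $\frac{23979077}{727} \approx 32984.0$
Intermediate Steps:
$h{\left(T,X \right)} = 0$ ($h{\left(T,X \right)} = \frac{1}{2} \cdot 0 = 0$)
$z = \frac{105}{727}$ ($z = \frac{\left(118 + 136\right) - 359}{-745 + 18} = \frac{254 - 359}{-727} = \left(-105\right) \left(- \frac{1}{727}\right) = \frac{105}{727} \approx 0.14443$)
$z \left(-191 + 623\right) \left(h{\left(-1,2 \right)} + 515\right) + 851 = \frac{105 \left(-191 + 623\right) \left(0 + 515\right)}{727} + 851 = \frac{105 \cdot 432 \cdot 515}{727} + 851 = \frac{105}{727} \cdot 222480 + 851 = \frac{23360400}{727} + 851 = \frac{23979077}{727}$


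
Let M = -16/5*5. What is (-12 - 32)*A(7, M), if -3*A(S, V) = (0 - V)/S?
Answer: 704/21 ≈ 33.524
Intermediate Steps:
M = -16 (M = -16/5*5 = -16)
A(S, V) = V/(3*S) (A(S, V) = -(0 - V)/(3*S) = -(-V)/(3*S) = -(-1)*V/(3*S) = V/(3*S))
(-12 - 32)*A(7, M) = (-12 - 32)*((1/3)*(-16)/7) = -44*(-16)/(3*7) = -44*(-16/21) = 704/21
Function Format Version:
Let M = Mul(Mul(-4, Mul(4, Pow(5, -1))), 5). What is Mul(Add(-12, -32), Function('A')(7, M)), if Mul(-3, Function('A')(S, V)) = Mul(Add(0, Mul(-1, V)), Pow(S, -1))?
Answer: Rational(704, 21) ≈ 33.524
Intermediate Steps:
M = -16 (M = Mul(Mul(-4, Mul(4, Rational(1, 5))), 5) = Mul(Mul(-4, Rational(4, 5)), 5) = Mul(Rational(-16, 5), 5) = -16)
Function('A')(S, V) = Mul(Rational(1, 3), V, Pow(S, -1)) (Function('A')(S, V) = Mul(Rational(-1, 3), Mul(Add(0, Mul(-1, V)), Pow(S, -1))) = Mul(Rational(-1, 3), Mul(Mul(-1, V), Pow(S, -1))) = Mul(Rational(-1, 3), Mul(-1, V, Pow(S, -1))) = Mul(Rational(1, 3), V, Pow(S, -1)))
Mul(Add(-12, -32), Function('A')(7, M)) = Mul(Add(-12, -32), Mul(Rational(1, 3), -16, Pow(7, -1))) = Mul(-44, Mul(Rational(1, 3), -16, Rational(1, 7))) = Mul(-44, Rational(-16, 21)) = Rational(704, 21)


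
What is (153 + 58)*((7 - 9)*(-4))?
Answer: 1688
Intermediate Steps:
(153 + 58)*((7 - 9)*(-4)) = 211*(-2*(-4)) = 211*8 = 1688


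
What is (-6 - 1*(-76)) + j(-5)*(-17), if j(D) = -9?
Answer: 223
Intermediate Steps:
(-6 - 1*(-76)) + j(-5)*(-17) = (-6 - 1*(-76)) - 9*(-17) = (-6 + 76) + 153 = 70 + 153 = 223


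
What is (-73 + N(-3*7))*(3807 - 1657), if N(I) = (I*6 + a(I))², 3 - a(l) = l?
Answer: 22211650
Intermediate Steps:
a(l) = 3 - l
N(I) = (3 + 5*I)² (N(I) = (I*6 + (3 - I))² = (6*I + (3 - I))² = (3 + 5*I)²)
(-73 + N(-3*7))*(3807 - 1657) = (-73 + (3 + 5*(-3*7))²)*(3807 - 1657) = (-73 + (3 + 5*(-21))²)*2150 = (-73 + (3 - 105)²)*2150 = (-73 + (-102)²)*2150 = (-73 + 10404)*2150 = 10331*2150 = 22211650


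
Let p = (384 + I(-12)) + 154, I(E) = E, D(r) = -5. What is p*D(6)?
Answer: -2630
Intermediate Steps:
p = 526 (p = (384 - 12) + 154 = 372 + 154 = 526)
p*D(6) = 526*(-5) = -2630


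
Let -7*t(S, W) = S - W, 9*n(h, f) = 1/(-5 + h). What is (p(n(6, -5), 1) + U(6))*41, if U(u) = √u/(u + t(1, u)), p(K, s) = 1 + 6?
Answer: 287 + 287*√6/47 ≈ 301.96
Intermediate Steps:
n(h, f) = 1/(9*(-5 + h))
t(S, W) = -S/7 + W/7 (t(S, W) = -(S - W)/7 = -S/7 + W/7)
p(K, s) = 7
U(u) = √u/(-⅐ + 8*u/7) (U(u) = √u/(u + (-⅐*1 + u/7)) = √u/(u + (-⅐ + u/7)) = √u/(-⅐ + 8*u/7))
(p(n(6, -5), 1) + U(6))*41 = (7 + 7*√6/(-1 + 8*6))*41 = (7 + 7*√6/(-1 + 48))*41 = (7 + 7*√6/47)*41 = 287 + 287*√6/47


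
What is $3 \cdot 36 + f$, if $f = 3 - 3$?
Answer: $108$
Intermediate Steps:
$f = 0$ ($f = 3 - 3 = 0$)
$3 \cdot 36 + f = 3 \cdot 36 + 0 = 108 + 0 = 108$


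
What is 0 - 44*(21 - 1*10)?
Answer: -484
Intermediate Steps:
0 - 44*(21 - 1*10) = 0 - 44*(21 - 10) = 0 - 44*11 = 0 - 484 = -484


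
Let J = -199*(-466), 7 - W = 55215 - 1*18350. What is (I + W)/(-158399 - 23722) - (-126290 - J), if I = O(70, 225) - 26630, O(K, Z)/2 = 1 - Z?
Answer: 13296311280/60707 ≈ 2.1902e+5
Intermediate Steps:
O(K, Z) = 2 - 2*Z (O(K, Z) = 2*(1 - Z) = 2 - 2*Z)
I = -27078 (I = (2 - 2*225) - 26630 = (2 - 450) - 26630 = -448 - 26630 = -27078)
W = -36858 (W = 7 - (55215 - 1*18350) = 7 - (55215 - 18350) = 7 - 1*36865 = 7 - 36865 = -36858)
J = 92734
(I + W)/(-158399 - 23722) - (-126290 - J) = (-27078 - 36858)/(-158399 - 23722) - (-126290 - 1*92734) = -63936/(-182121) - (-126290 - 92734) = -63936*(-1/182121) - 1*(-219024) = 21312/60707 + 219024 = 13296311280/60707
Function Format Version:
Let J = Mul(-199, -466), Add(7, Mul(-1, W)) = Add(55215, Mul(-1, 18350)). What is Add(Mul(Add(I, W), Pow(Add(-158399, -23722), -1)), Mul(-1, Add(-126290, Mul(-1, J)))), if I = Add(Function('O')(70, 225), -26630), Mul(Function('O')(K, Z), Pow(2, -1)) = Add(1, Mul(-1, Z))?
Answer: Rational(13296311280, 60707) ≈ 2.1902e+5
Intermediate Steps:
Function('O')(K, Z) = Add(2, Mul(-2, Z)) (Function('O')(K, Z) = Mul(2, Add(1, Mul(-1, Z))) = Add(2, Mul(-2, Z)))
I = -27078 (I = Add(Add(2, Mul(-2, 225)), -26630) = Add(Add(2, -450), -26630) = Add(-448, -26630) = -27078)
W = -36858 (W = Add(7, Mul(-1, Add(55215, Mul(-1, 18350)))) = Add(7, Mul(-1, Add(55215, -18350))) = Add(7, Mul(-1, 36865)) = Add(7, -36865) = -36858)
J = 92734
Add(Mul(Add(I, W), Pow(Add(-158399, -23722), -1)), Mul(-1, Add(-126290, Mul(-1, J)))) = Add(Mul(Add(-27078, -36858), Pow(Add(-158399, -23722), -1)), Mul(-1, Add(-126290, Mul(-1, 92734)))) = Add(Mul(-63936, Pow(-182121, -1)), Mul(-1, Add(-126290, -92734))) = Add(Mul(-63936, Rational(-1, 182121)), Mul(-1, -219024)) = Add(Rational(21312, 60707), 219024) = Rational(13296311280, 60707)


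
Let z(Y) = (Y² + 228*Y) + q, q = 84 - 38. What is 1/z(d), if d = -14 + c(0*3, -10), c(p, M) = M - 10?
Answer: -1/6550 ≈ -0.00015267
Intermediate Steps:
q = 46
c(p, M) = -10 + M
d = -34 (d = -14 + (-10 - 10) = -14 - 20 = -34)
z(Y) = 46 + Y² + 228*Y (z(Y) = (Y² + 228*Y) + 46 = 46 + Y² + 228*Y)
1/z(d) = 1/(46 + (-34)² + 228*(-34)) = 1/(46 + 1156 - 7752) = 1/(-6550) = -1/6550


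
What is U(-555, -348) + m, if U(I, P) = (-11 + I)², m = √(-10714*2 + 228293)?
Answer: 320356 + 3*√22985 ≈ 3.2081e+5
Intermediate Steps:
m = 3*√22985 (m = √(-21428 + 228293) = √206865 = 3*√22985 ≈ 454.82)
U(-555, -348) + m = (-11 - 555)² + 3*√22985 = (-566)² + 3*√22985 = 320356 + 3*√22985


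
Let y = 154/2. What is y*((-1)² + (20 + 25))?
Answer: 3542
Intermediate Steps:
y = 77 (y = 154*(½) = 77)
y*((-1)² + (20 + 25)) = 77*((-1)² + (20 + 25)) = 77*(1 + 45) = 77*46 = 3542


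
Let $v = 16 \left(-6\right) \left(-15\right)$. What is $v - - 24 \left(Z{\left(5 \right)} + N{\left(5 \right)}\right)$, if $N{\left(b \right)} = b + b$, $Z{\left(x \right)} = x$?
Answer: $1800$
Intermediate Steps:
$N{\left(b \right)} = 2 b$
$v = 1440$ ($v = \left(-96\right) \left(-15\right) = 1440$)
$v - - 24 \left(Z{\left(5 \right)} + N{\left(5 \right)}\right) = 1440 - - 24 \left(5 + 2 \cdot 5\right) = 1440 - - 24 \left(5 + 10\right) = 1440 - \left(-24\right) 15 = 1440 - -360 = 1440 + 360 = 1800$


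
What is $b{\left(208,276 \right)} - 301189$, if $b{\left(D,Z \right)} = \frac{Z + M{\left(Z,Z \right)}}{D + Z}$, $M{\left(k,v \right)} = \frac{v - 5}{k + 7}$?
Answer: $- \frac{41254381329}{136972} \approx -3.0119 \cdot 10^{5}$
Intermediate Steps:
$M{\left(k,v \right)} = \frac{-5 + v}{7 + k}$
$b{\left(D,Z \right)} = \frac{Z + \frac{-5 + Z}{7 + Z}}{D + Z}$
$b{\left(208,276 \right)} - 301189 = \frac{-5 + 276 + 276 \left(7 + 276\right)}{\left(7 + 276\right) \left(208 + 276\right)} - 301189 = \frac{-5 + 276 + 276 \cdot 283}{283 \cdot 484} - 301189 = \frac{1}{283} \cdot \frac{1}{484} \left(-5 + 276 + 78108\right) - 301189 = \frac{1}{283} \cdot \frac{1}{484} \cdot 78379 - 301189 = \frac{78379}{136972} - 301189 = - \frac{41254381329}{136972}$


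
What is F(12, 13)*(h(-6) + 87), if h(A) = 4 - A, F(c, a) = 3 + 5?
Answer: 776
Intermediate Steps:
F(c, a) = 8
F(12, 13)*(h(-6) + 87) = 8*((4 - 1*(-6)) + 87) = 8*((4 + 6) + 87) = 8*(10 + 87) = 8*97 = 776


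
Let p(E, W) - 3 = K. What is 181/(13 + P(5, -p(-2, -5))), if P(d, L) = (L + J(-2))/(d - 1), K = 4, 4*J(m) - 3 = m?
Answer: 16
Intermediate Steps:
J(m) = ¾ + m/4
p(E, W) = 7 (p(E, W) = 3 + 4 = 7)
P(d, L) = (¼ + L)/(-1 + d) (P(d, L) = (L + (¾ + (¼)*(-2)))/(d - 1) = (L + (¾ - ½))/(-1 + d) = (L + ¼)/(-1 + d) = (¼ + L)/(-1 + d))
181/(13 + P(5, -p(-2, -5))) = 181/(13 + (¼ - 1*7)/(-1 + 5)) = 181/(13 + (¼ - 7)/4) = 181/(13 + (¼)*(-27/4)) = 181/(13 - 27/16) = 181/(181/16) = 181*(16/181) = 16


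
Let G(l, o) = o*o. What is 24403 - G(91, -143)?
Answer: 3954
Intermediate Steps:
G(l, o) = o²
24403 - G(91, -143) = 24403 - 1*(-143)² = 24403 - 1*20449 = 24403 - 20449 = 3954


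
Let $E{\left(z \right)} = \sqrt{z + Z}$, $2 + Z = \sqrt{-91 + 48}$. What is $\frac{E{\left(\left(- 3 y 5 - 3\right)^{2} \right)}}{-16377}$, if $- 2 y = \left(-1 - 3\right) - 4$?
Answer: $- \frac{\sqrt{3967 + i \sqrt{43}}}{16377} \approx -0.0038459 - 3.1786 \cdot 10^{-6} i$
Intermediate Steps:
$y = 4$ ($y = - \frac{\left(-1 - 3\right) - 4}{2} = - \frac{-4 - 4}{2} = \left(- \frac{1}{2}\right) \left(-8\right) = 4$)
$Z = -2 + i \sqrt{43}$ ($Z = -2 + \sqrt{-91 + 48} = -2 + \sqrt{-43} = -2 + i \sqrt{43} \approx -2.0 + 6.5574 i$)
$E{\left(z \right)} = \sqrt{-2 + z + i \sqrt{43}}$ ($E{\left(z \right)} = \sqrt{z - \left(2 - i \sqrt{43}\right)} = \sqrt{-2 + z + i \sqrt{43}}$)
$\frac{E{\left(\left(- 3 y 5 - 3\right)^{2} \right)}}{-16377} = \frac{\sqrt{-2 + \left(\left(-3\right) 4 \cdot 5 - 3\right)^{2} + i \sqrt{43}}}{-16377} = \sqrt{-2 + \left(\left(-12\right) 5 - 3\right)^{2} + i \sqrt{43}} \left(- \frac{1}{16377}\right) = \sqrt{-2 + \left(-60 - 3\right)^{2} + i \sqrt{43}} \left(- \frac{1}{16377}\right) = \sqrt{-2 + \left(-63\right)^{2} + i \sqrt{43}} \left(- \frac{1}{16377}\right) = \sqrt{-2 + 3969 + i \sqrt{43}} \left(- \frac{1}{16377}\right) = \sqrt{3967 + i \sqrt{43}} \left(- \frac{1}{16377}\right) = - \frac{\sqrt{3967 + i \sqrt{43}}}{16377}$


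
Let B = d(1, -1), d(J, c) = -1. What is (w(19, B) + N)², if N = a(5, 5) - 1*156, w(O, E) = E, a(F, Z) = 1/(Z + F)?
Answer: 2461761/100 ≈ 24618.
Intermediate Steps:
a(F, Z) = 1/(F + Z)
B = -1
N = -1559/10 (N = 1/(5 + 5) - 1*156 = 1/10 - 156 = ⅒ - 156 = -1559/10 ≈ -155.90)
(w(19, B) + N)² = (-1 - 1559/10)² = (-1569/10)² = 2461761/100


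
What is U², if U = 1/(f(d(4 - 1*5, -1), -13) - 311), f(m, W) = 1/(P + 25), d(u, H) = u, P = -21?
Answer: 16/1545049 ≈ 1.0356e-5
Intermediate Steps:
f(m, W) = ¼ (f(m, W) = 1/(-21 + 25) = 1/4 = ¼)
U = -4/1243 (U = 1/(¼ - 311) = 1/(-1243/4) = -4/1243 ≈ -0.0032180)
U² = (-4/1243)² = 16/1545049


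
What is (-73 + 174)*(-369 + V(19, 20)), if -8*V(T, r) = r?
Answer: -75043/2 ≈ -37522.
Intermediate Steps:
V(T, r) = -r/8
(-73 + 174)*(-369 + V(19, 20)) = (-73 + 174)*(-369 - ⅛*20) = 101*(-369 - 5/2) = 101*(-743/2) = -75043/2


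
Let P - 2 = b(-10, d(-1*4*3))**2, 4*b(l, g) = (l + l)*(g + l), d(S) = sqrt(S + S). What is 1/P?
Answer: I/(2*(500*sqrt(6) + 951*I)) ≈ 0.00019776 + 0.00025469*I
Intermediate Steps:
d(S) = sqrt(2)*sqrt(S) (d(S) = sqrt(2*S) = sqrt(2)*sqrt(S))
b(l, g) = l*(g + l)/2 (b(l, g) = ((l + l)*(g + l))/4 = ((2*l)*(g + l))/4 = (2*l*(g + l))/4 = l*(g + l)/2)
P = 2 + (50 - 10*I*sqrt(6))**2 (P = 2 + ((1/2)*(-10)*(sqrt(2)*sqrt(-1*4*3) - 10))**2 = 2 + ((1/2)*(-10)*(sqrt(2)*sqrt(-4*3) - 10))**2 = 2 + ((1/2)*(-10)*(sqrt(2)*sqrt(-12) - 10))**2 = 2 + ((1/2)*(-10)*(sqrt(2)*(2*I*sqrt(3)) - 10))**2 = 2 + ((1/2)*(-10)*(2*I*sqrt(6) - 10))**2 = 2 + ((1/2)*(-10)*(-10 + 2*I*sqrt(6)))**2 = 2 + (50 - 10*I*sqrt(6))**2 ≈ 1902.0 - 2449.5*I)
1/P = 1/(1902 - 1000*I*sqrt(6))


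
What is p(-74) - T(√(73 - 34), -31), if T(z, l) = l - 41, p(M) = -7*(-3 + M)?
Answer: 611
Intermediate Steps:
p(M) = 21 - 7*M
T(z, l) = -41 + l
p(-74) - T(√(73 - 34), -31) = (21 - 7*(-74)) - (-41 - 31) = (21 + 518) - 1*(-72) = 539 + 72 = 611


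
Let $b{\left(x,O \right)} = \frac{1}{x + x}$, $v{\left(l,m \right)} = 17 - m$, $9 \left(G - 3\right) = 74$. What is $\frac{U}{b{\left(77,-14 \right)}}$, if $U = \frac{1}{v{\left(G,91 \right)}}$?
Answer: $- \frac{77}{37} \approx -2.0811$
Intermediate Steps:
$G = \frac{101}{9}$ ($G = 3 + \frac{1}{9} \cdot 74 = 3 + \frac{74}{9} = \frac{101}{9} \approx 11.222$)
$b{\left(x,O \right)} = \frac{1}{2 x}$
$U = - \frac{1}{74}$ ($U = \frac{1}{17 - 91} = \frac{1}{-74} = - \frac{1}{74} \approx -0.013514$)
$\frac{U}{b{\left(77,-14 \right)}} = - \frac{1}{74 \frac{1}{2 \cdot 77}} = - \frac{1}{74 \cdot \frac{1}{2} \cdot \frac{1}{77}} = - \frac{\frac{1}{\frac{1}{154}}}{74} = \left(- \frac{1}{74}\right) 154 = - \frac{77}{37}$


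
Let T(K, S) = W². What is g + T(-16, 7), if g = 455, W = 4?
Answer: 471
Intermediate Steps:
T(K, S) = 16 (T(K, S) = 4² = 16)
g + T(-16, 7) = 455 + 16 = 471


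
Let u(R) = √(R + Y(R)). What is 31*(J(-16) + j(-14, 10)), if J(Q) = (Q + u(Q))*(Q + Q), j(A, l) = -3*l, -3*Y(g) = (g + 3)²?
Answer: 14942 - 992*I*√651/3 ≈ 14942.0 - 8436.9*I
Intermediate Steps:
Y(g) = -(3 + g)²/3 (Y(g) = -(g + 3)²/3 = -(3 + g)²/3)
u(R) = √(R - (3 + R)²/3)
J(Q) = 2*Q*(Q + √(-3*(3 + Q)² + 9*Q)/3) (J(Q) = (Q + √(-3*(3 + Q)² + 9*Q)/3)*(Q + Q) = (Q + √(-3*(3 + Q)² + 9*Q)/3)*(2*Q) = 2*Q*(Q + √(-3*(3 + Q)² + 9*Q)/3))
31*(J(-16) + j(-14, 10)) = 31*((⅔)*(-16)*(√(-3*(3 - 16)² + 9*(-16)) + 3*(-16)) - 3*10) = 31*((⅔)*(-16)*(√(-3*(-13)² - 144) - 48) - 30) = 31*((⅔)*(-16)*(√(-3*169 - 144) - 48) - 30) = 31*((⅔)*(-16)*(√(-507 - 144) - 48) - 30) = 31*((⅔)*(-16)*(√(-651) - 48) - 30) = 31*((⅔)*(-16)*(I*√651 - 48) - 30) = 31*((⅔)*(-16)*(-48 + I*√651) - 30) = 31*((512 - 32*I*√651/3) - 30) = 31*(482 - 32*I*√651/3) = 14942 - 992*I*√651/3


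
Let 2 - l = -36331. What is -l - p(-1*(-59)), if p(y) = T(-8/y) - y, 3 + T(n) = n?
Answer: -2139981/59 ≈ -36271.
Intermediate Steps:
T(n) = -3 + n
l = 36333 (l = 2 - 1*(-36331) = 2 + 36331 = 36333)
p(y) = -3 - y - 8/y (p(y) = (-3 - 8/y) - y = -3 - y - 8/y)
-l - p(-1*(-59)) = -1*36333 - (-3 - (-1)*(-59) - 8/((-1*(-59)))) = -36333 - (-3 - 1*59 - 8/59) = -36333 - (-3 - 59 - 8*1/59) = -36333 - (-3 - 59 - 8/59) = -36333 - 1*(-3666/59) = -36333 + 3666/59 = -2139981/59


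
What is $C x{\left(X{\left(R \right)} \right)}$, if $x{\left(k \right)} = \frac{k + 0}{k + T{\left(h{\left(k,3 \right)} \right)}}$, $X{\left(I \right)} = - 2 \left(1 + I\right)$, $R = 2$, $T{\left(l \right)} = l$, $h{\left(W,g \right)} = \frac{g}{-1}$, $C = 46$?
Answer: $\frac{92}{3} \approx 30.667$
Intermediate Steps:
$h{\left(W,g \right)} = - g$ ($h{\left(W,g \right)} = g \left(-1\right) = - g$)
$X{\left(I \right)} = -2 - 2 I$
$x{\left(k \right)} = \frac{k}{-3 + k}$ ($x{\left(k \right)} = \frac{k + 0}{k - 3} = \frac{k}{k - 3} = \frac{k}{-3 + k}$)
$C x{\left(X{\left(R \right)} \right)} = 46 \frac{-2 - 4}{-3 - 6} = 46 \left(- \frac{6}{-3 - 6}\right) = 46 \left(- \frac{6}{-9}\right) = 46 \left(\left(-6\right) \left(- \frac{1}{9}\right)\right) = 46 \cdot \frac{2}{3} = \frac{92}{3}$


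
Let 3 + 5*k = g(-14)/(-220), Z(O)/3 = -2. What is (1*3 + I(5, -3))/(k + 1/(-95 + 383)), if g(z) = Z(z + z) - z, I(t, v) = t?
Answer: -633600/47821 ≈ -13.249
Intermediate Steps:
Z(O) = -6 (Z(O) = 3*(-2) = -6)
g(z) = -6 - z
k = -167/275 (k = -⅗ + ((-6 - 1*(-14))/(-220))/5 = -⅗ + ((-6 + 14)*(-1/220))/5 = -⅗ + (8*(-1/220))/5 = -⅗ + (⅕)*(-2/55) = -⅗ - 2/275 = -167/275 ≈ -0.60727)
(1*3 + I(5, -3))/(k + 1/(-95 + 383)) = (1*3 + 5)/(-167/275 + 1/(-95 + 383)) = (3 + 5)/(-167/275 + 1/288) = 8/(-167/275 + 1/288) = 8/(-47821/79200) = 8*(-79200/47821) = -633600/47821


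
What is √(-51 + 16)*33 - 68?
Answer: -68 + 33*I*√35 ≈ -68.0 + 195.23*I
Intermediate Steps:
√(-51 + 16)*33 - 68 = √(-35)*33 - 68 = (I*√35)*33 - 68 = 33*I*√35 - 68 = -68 + 33*I*√35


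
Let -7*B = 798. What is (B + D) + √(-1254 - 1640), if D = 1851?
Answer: 1737 + I*√2894 ≈ 1737.0 + 53.796*I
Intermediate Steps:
B = -114 (B = -⅐*798 = -114)
(B + D) + √(-1254 - 1640) = (-114 + 1851) + √(-1254 - 1640) = 1737 + √(-2894) = 1737 + I*√2894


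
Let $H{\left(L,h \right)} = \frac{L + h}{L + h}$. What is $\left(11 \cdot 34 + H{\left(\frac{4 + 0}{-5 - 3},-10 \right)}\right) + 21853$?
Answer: $22228$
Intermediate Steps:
$H{\left(L,h \right)} = 1$
$\left(11 \cdot 34 + H{\left(\frac{4 + 0}{-5 - 3},-10 \right)}\right) + 21853 = \left(11 \cdot 34 + 1\right) + 21853 = \left(374 + 1\right) + 21853 = 375 + 21853 = 22228$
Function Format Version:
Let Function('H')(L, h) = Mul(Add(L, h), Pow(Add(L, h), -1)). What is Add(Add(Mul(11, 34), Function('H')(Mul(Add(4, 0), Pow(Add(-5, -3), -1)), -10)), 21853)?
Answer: 22228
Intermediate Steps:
Function('H')(L, h) = 1
Add(Add(Mul(11, 34), Function('H')(Mul(Add(4, 0), Pow(Add(-5, -3), -1)), -10)), 21853) = Add(Add(Mul(11, 34), 1), 21853) = Add(Add(374, 1), 21853) = Add(375, 21853) = 22228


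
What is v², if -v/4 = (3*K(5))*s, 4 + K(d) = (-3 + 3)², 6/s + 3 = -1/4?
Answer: 1327104/169 ≈ 7852.7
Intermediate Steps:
s = -24/13 (s = 6/(-3 - 1/4) = 6/(-3 - 1*¼) = 6/(-3 - ¼) = 6/(-13/4) = 6*(-4/13) = -24/13 ≈ -1.8462)
K(d) = -4 (K(d) = -4 + (-3 + 3)² = -4 + 0² = -4 + 0 = -4)
v = -1152/13 (v = -4*3*(-4)*(-24)/13 = -(-48)*(-24)/13 = -4*288/13 = -1152/13 ≈ -88.615)
v² = (-1152/13)² = 1327104/169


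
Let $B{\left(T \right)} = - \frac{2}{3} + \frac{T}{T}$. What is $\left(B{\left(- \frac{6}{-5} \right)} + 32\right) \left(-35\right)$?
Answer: $- \frac{3395}{3} \approx -1131.7$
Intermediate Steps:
$B{\left(T \right)} = \frac{1}{3}$ ($B{\left(T \right)} = \left(-2\right) \frac{1}{3} + 1 = - \frac{2}{3} + 1 = \frac{1}{3}$)
$\left(B{\left(- \frac{6}{-5} \right)} + 32\right) \left(-35\right) = \left(\frac{1}{3} + 32\right) \left(-35\right) = \frac{97}{3} \left(-35\right) = - \frac{3395}{3}$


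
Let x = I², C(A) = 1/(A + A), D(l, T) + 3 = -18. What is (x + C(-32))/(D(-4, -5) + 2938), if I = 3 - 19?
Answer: 16383/186688 ≈ 0.087756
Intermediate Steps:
D(l, T) = -21 (D(l, T) = -3 - 18 = -21)
I = -16
C(A) = 1/(2*A)
x = 256 (x = (-16)² = 256)
(x + C(-32))/(D(-4, -5) + 2938) = (256 + (½)/(-32))/(-21 + 2938) = (256 + (½)*(-1/32))/2917 = (256 - 1/64)*(1/2917) = (16383/64)*(1/2917) = 16383/186688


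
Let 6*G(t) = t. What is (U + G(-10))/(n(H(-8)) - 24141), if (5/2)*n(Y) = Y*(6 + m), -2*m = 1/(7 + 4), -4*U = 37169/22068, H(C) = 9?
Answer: 10135895/117099516672 ≈ 8.6558e-5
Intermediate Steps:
G(t) = t/6
U = -37169/88272 (U = -37169/(4*22068) = -1/4*37169/22068 = -37169/88272 ≈ -0.42107)
m = -1/22 (m = -1/(2*(7 + 4)) = -1/2/11 = -1/2*1/11 = -1/22 ≈ -0.045455)
n(Y) = 131*Y/55 (n(Y) = 2*(Y*(6 - 1/22))/5 = 2*(Y*(131/22))/5 = 2*(131*Y/22)/5 = 131*Y/55)
(U + G(-10))/(n(H(-8)) - 24141) = (-37169/88272 + (1/6)*(-10))/((131/55)*9 - 24141) = (-37169/88272 - 5/3)/(1179/55 - 24141) = -184289/(88272*(-1326576/55)) = -184289/88272*(-55/1326576) = 10135895/117099516672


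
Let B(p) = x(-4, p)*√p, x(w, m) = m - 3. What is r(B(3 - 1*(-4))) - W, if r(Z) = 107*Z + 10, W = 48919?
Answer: -48909 + 428*√7 ≈ -47777.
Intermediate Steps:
x(w, m) = -3 + m
B(p) = √p*(-3 + p) (B(p) = (-3 + p)*√p = √p*(-3 + p))
r(Z) = 10 + 107*Z
r(B(3 - 1*(-4))) - W = (10 + 107*(√(3 - 1*(-4))*(-3 + (3 - 1*(-4))))) - 1*48919 = (10 + 107*(√(3 + 4)*(-3 + (3 + 4)))) - 48919 = (10 + 107*(√7*(-3 + 7))) - 48919 = (10 + 107*(√7*4)) - 48919 = (10 + 107*(4*√7)) - 48919 = (10 + 428*√7) - 48919 = -48909 + 428*√7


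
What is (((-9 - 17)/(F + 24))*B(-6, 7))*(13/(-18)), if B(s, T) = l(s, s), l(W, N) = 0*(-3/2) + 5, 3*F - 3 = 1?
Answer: 845/228 ≈ 3.7061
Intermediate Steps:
F = 4/3 (F = 1 + (⅓)*1 = 1 + ⅓ = 4/3 ≈ 1.3333)
l(W, N) = 5 (l(W, N) = 0*(-3*½) + 5 = 0*(-3/2) + 5 = 0 + 5 = 5)
B(s, T) = 5
(((-9 - 17)/(F + 24))*B(-6, 7))*(13/(-18)) = (((-9 - 17)/(4/3 + 24))*5)*(13/(-18)) = (-26/76/3*5)*(13*(-1/18)) = (-26*3/76*5)*(-13/18) = -39/38*5*(-13/18) = -195/38*(-13/18) = 845/228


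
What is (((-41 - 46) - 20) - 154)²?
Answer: 68121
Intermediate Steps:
(((-41 - 46) - 20) - 154)² = ((-87 - 20) - 154)² = (-107 - 154)² = (-261)² = 68121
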